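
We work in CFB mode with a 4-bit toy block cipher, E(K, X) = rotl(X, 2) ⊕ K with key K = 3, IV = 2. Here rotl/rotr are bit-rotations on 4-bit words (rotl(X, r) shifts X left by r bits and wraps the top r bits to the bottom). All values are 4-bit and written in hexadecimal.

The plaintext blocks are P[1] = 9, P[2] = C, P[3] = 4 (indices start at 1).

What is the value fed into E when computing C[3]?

CFB encryption: C_i = P_i ⊕ E(K, C_{i−1}), with C_{0} = IV.
C[1]: E(K, 2) = B; 9 ⊕ B = 2.
C[2]: E(K, 2) = B; C ⊕ B = 7.
C[3]: E(K, 7) = E; 4 ⊕ E = A.
So the input to E for block [3] is 7.

7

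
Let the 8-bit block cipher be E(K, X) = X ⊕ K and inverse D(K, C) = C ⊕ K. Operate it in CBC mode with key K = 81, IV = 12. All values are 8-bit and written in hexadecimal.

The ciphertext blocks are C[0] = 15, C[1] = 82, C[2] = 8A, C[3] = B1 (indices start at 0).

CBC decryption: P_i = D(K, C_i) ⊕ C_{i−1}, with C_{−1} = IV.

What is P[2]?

P[2] = 89

P[2]: D(K, 8A) = 0B; 0B ⊕ 82 = 89.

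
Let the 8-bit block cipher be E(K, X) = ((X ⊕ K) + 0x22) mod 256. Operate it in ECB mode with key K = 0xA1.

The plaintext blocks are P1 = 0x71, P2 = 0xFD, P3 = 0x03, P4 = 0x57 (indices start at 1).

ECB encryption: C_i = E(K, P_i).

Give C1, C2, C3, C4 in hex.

C1: E(K, 0x71) = 0xF2.
C2: E(K, 0xFD) = 0x7E.
C3: E(K, 0x03) = 0xC4.
C4: E(K, 0x57) = 0x18.

C1 = 0xF2, C2 = 0x7E, C3 = 0xC4, C4 = 0x18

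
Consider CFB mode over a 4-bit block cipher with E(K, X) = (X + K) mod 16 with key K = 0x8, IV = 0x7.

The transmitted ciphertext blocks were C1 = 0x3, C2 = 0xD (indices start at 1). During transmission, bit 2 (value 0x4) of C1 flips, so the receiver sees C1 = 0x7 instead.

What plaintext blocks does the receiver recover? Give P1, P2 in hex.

CFB decryption: P_i = C_i ⊕ E(K, C_{i−1}), with C_{0} = IV.
Only C1 changed, to 0x7. In CFB, a change in C_i flips the same bit in P_i and garbles P_{i+1}. Decrypting the received ciphertext:
P1: E(K, 0x7) = 0xF; 0x7 ⊕ 0xF = 0x8.
P2: E(K, 0x7) = 0xF; 0xD ⊕ 0xF = 0x2.
Blocks that differ from the original plaintext: P1, P2.

P1 = 0x8, P2 = 0x2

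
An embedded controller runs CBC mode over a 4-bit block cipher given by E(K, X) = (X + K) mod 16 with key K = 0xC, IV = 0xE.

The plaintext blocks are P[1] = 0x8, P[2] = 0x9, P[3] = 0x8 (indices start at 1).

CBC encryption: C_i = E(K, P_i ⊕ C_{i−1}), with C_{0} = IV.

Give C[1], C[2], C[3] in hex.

C[1] = 0x2, C[2] = 0x7, C[3] = 0xB

C[1]: P[1] ⊕ 0xE = 0x6; E(K, 0x6) = 0x2.
C[2]: P[2] ⊕ 0x2 = 0xB; E(K, 0xB) = 0x7.
C[3]: P[3] ⊕ 0x7 = 0xF; E(K, 0xF) = 0xB.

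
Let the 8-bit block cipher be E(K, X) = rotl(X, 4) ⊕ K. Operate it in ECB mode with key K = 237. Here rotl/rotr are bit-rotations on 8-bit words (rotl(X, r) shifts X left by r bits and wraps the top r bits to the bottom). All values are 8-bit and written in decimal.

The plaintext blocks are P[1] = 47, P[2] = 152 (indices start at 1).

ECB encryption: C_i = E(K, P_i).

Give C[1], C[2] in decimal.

C[1]: E(K, 47) = 31.
C[2]: E(K, 152) = 100.

C[1] = 31, C[2] = 100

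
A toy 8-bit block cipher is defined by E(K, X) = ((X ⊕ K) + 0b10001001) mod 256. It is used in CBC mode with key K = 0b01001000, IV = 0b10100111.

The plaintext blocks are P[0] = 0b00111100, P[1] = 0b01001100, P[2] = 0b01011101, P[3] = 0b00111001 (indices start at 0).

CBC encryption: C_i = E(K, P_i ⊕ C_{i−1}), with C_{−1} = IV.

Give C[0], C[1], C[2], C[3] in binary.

C[0] = 0b01011100, C[1] = 0b11100001, C[2] = 0b01111101, C[3] = 0b10010101

C[0]: P[0] ⊕ 0b10100111 = 0b10011011; E(K, 0b10011011) = 0b01011100.
C[1]: P[1] ⊕ 0b01011100 = 0b00010000; E(K, 0b00010000) = 0b11100001.
C[2]: P[2] ⊕ 0b11100001 = 0b10111100; E(K, 0b10111100) = 0b01111101.
C[3]: P[3] ⊕ 0b01111101 = 0b01000100; E(K, 0b01000100) = 0b10010101.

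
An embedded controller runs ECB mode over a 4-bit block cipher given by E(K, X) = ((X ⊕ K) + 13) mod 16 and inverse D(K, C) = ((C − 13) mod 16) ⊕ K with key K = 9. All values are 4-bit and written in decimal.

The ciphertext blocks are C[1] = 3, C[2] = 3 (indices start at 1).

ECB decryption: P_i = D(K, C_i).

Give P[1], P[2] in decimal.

P[1] = 15, P[2] = 15

P[1]: D(K, 3) = 15.
P[2]: D(K, 3) = 15.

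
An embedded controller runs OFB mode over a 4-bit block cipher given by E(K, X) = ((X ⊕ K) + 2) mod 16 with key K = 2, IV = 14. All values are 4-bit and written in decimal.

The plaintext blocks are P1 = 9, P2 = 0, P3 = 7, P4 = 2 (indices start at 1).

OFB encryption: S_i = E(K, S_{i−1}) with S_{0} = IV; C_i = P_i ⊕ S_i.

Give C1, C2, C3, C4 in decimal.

C1: S = E(K, 14) = 14; 9 ⊕ 14 = 7.
C2: S = E(K, 14) = 14; 0 ⊕ 14 = 14.
C3: S = E(K, 14) = 14; 7 ⊕ 14 = 9.
C4: S = E(K, 14) = 14; 2 ⊕ 14 = 12.

C1 = 7, C2 = 14, C3 = 9, C4 = 12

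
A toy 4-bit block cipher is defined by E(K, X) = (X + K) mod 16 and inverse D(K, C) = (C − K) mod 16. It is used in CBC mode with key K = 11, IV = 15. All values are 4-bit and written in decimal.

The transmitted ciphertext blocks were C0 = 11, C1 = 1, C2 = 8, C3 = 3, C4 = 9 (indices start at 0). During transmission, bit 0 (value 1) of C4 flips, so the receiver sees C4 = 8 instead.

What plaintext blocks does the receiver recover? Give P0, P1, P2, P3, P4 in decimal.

CBC decryption: P_i = D(K, C_i) ⊕ C_{i−1}, with C_{−1} = IV.
Only C4 changed, to 8. In CBC, a change in C_i garbles P_i and flips the same bit in P_{i+1}. Decrypting the received ciphertext:
P0: D(K, 11) = 0; 0 ⊕ 15 = 15.
P1: D(K, 1) = 6; 6 ⊕ 11 = 13.
P2: D(K, 8) = 13; 13 ⊕ 1 = 12.
P3: D(K, 3) = 8; 8 ⊕ 8 = 0.
P4: D(K, 8) = 13; 13 ⊕ 3 = 14.
Blocks that differ from the original plaintext: P4.

P0 = 15, P1 = 13, P2 = 12, P3 = 0, P4 = 14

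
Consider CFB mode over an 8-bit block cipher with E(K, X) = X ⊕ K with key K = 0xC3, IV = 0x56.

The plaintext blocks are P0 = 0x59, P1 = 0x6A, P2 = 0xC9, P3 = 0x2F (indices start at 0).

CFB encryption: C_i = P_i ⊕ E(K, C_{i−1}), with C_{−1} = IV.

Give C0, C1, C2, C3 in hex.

C0: E(K, 0x56) = 0x95; 0x59 ⊕ 0x95 = 0xCC.
C1: E(K, 0xCC) = 0x0F; 0x6A ⊕ 0x0F = 0x65.
C2: E(K, 0x65) = 0xA6; 0xC9 ⊕ 0xA6 = 0x6F.
C3: E(K, 0x6F) = 0xAC; 0x2F ⊕ 0xAC = 0x83.

C0 = 0xCC, C1 = 0x65, C2 = 0x6F, C3 = 0x83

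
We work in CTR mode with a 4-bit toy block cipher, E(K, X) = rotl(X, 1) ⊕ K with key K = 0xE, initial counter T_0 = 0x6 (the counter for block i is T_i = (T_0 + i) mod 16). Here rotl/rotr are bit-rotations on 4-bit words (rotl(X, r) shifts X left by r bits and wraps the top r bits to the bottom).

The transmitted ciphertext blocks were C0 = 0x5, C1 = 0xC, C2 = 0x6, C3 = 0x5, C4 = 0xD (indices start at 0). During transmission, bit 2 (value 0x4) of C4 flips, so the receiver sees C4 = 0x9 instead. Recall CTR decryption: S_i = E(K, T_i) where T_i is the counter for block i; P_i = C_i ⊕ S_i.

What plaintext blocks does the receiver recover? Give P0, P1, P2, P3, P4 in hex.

P0 = 0x7, P1 = 0xC, P2 = 0x9, P3 = 0x8, P4 = 0x2

Only C4 changed, to 0x9. In CTR, a change in C_i flips the same bit in P_i only; the keystream is unaffected. Decrypting the received ciphertext:
P0: T = 0x6, S = E(K, T) = 0x2; 0x5 ⊕ 0x2 = 0x7.
P1: T = 0x7, S = E(K, T) = 0x0; 0xC ⊕ 0x0 = 0xC.
P2: T = 0x8, S = E(K, T) = 0xF; 0x6 ⊕ 0xF = 0x9.
P3: T = 0x9, S = E(K, T) = 0xD; 0x5 ⊕ 0xD = 0x8.
P4: T = 0xA, S = E(K, T) = 0xB; 0x9 ⊕ 0xB = 0x2.
Blocks that differ from the original plaintext: P4.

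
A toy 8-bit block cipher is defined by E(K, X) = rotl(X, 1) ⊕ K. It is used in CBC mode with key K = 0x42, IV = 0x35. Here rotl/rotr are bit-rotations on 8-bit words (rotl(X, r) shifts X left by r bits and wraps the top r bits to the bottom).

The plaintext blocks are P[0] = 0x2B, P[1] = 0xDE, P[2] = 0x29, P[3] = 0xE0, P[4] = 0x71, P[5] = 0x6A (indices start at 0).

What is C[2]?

CBC encryption: C_i = E(K, P_i ⊕ C_{i−1}), with C_{−1} = IV.
C[0]: P[0] ⊕ 0x35 = 0x1E; E(K, 0x1E) = 0x7E.
C[1]: P[1] ⊕ 0x7E = 0xA0; E(K, 0xA0) = 0x03.
C[2]: P[2] ⊕ 0x03 = 0x2A; E(K, 0x2A) = 0x16.

C[2] = 0x16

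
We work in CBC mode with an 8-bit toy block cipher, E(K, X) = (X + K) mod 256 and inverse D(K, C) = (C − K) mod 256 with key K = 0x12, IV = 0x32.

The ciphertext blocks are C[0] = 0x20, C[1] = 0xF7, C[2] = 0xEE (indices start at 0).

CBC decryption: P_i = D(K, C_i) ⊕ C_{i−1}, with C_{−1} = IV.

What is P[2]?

P[2] = 0x2B

P[2]: D(K, 0xEE) = 0xDC; 0xDC ⊕ 0xF7 = 0x2B.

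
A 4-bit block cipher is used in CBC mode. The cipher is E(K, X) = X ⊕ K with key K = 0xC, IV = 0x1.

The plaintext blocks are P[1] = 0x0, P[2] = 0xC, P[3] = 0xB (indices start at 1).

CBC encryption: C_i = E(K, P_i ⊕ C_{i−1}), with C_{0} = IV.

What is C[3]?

C[3] = 0xA

C[1]: P[1] ⊕ 0x1 = 0x1; E(K, 0x1) = 0xD.
C[2]: P[2] ⊕ 0xD = 0x1; E(K, 0x1) = 0xD.
C[3]: P[3] ⊕ 0xD = 0x6; E(K, 0x6) = 0xA.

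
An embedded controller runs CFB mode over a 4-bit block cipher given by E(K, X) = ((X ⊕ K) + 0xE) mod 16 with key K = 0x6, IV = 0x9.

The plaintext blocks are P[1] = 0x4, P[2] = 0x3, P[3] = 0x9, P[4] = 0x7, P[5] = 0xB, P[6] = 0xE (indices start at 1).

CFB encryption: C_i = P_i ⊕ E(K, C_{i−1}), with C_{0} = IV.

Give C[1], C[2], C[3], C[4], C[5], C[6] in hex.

C[1] = 0x9, C[2] = 0xE, C[3] = 0xF, C[4] = 0x0, C[5] = 0xF, C[6] = 0x9

C[1]: E(K, 0x9) = 0xD; 0x4 ⊕ 0xD = 0x9.
C[2]: E(K, 0x9) = 0xD; 0x3 ⊕ 0xD = 0xE.
C[3]: E(K, 0xE) = 0x6; 0x9 ⊕ 0x6 = 0xF.
C[4]: E(K, 0xF) = 0x7; 0x7 ⊕ 0x7 = 0x0.
C[5]: E(K, 0x0) = 0x4; 0xB ⊕ 0x4 = 0xF.
C[6]: E(K, 0xF) = 0x7; 0xE ⊕ 0x7 = 0x9.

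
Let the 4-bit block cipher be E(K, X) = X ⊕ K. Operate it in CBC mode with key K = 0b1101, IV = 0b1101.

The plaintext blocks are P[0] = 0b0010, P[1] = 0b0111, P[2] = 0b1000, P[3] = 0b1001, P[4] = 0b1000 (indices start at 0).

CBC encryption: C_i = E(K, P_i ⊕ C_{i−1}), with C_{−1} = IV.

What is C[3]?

C[3] = 0b1001

C[0]: P[0] ⊕ 0b1101 = 0b1111; E(K, 0b1111) = 0b0010.
C[1]: P[1] ⊕ 0b0010 = 0b0101; E(K, 0b0101) = 0b1000.
C[2]: P[2] ⊕ 0b1000 = 0b0000; E(K, 0b0000) = 0b1101.
C[3]: P[3] ⊕ 0b1101 = 0b0100; E(K, 0b0100) = 0b1001.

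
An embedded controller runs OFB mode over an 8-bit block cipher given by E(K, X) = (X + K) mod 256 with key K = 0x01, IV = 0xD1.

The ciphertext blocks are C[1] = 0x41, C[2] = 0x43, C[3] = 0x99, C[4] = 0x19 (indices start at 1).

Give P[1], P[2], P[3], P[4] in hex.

P[1] = 0x93, P[2] = 0x90, P[3] = 0x4D, P[4] = 0xCC

OFB decryption: S_i = E(K, S_{i−1}) with S_{0} = IV; P_i = C_i ⊕ S_i.
P[1]: S = E(K, 0xD1) = 0xD2; 0x41 ⊕ 0xD2 = 0x93.
P[2]: S = E(K, 0xD2) = 0xD3; 0x43 ⊕ 0xD3 = 0x90.
P[3]: S = E(K, 0xD3) = 0xD4; 0x99 ⊕ 0xD4 = 0x4D.
P[4]: S = E(K, 0xD4) = 0xD5; 0x19 ⊕ 0xD5 = 0xCC.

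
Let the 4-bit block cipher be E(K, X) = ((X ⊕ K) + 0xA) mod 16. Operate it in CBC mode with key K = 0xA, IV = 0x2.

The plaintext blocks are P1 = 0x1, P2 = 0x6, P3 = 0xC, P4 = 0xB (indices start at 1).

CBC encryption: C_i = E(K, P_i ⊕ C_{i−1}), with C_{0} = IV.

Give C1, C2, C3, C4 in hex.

C1: P1 ⊕ 0x2 = 0x3; E(K, 0x3) = 0x3.
C2: P2 ⊕ 0x3 = 0x5; E(K, 0x5) = 0x9.
C3: P3 ⊕ 0x9 = 0x5; E(K, 0x5) = 0x9.
C4: P4 ⊕ 0x9 = 0x2; E(K, 0x2) = 0x2.

C1 = 0x3, C2 = 0x9, C3 = 0x9, C4 = 0x2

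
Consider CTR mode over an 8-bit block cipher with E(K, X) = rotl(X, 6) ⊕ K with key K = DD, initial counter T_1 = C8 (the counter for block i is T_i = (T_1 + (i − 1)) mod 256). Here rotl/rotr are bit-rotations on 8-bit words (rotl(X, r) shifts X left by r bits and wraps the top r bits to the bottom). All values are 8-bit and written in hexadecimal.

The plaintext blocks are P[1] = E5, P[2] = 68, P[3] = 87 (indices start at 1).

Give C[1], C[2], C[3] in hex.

CTR encryption: S_i = E(K, T_i) where T_i is the counter for block i; C_i = P_i ⊕ S_i.
C[1]: T = C8, S = E(K, T) = EF; E5 ⊕ EF = 0A.
C[2]: T = C9, S = E(K, T) = AF; 68 ⊕ AF = C7.
C[3]: T = CA, S = E(K, T) = 6F; 87 ⊕ 6F = E8.

C[1] = 0A, C[2] = C7, C[3] = E8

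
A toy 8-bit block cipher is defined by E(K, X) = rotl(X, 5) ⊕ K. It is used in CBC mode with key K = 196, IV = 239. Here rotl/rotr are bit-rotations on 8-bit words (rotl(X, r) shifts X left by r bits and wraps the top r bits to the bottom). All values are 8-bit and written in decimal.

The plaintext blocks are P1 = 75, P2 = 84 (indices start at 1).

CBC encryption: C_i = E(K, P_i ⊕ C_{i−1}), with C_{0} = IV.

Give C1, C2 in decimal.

C1 = 80, C2 = 68

C1: P1 ⊕ 239 = 164; E(K, 164) = 80.
C2: P2 ⊕ 80 = 4; E(K, 4) = 68.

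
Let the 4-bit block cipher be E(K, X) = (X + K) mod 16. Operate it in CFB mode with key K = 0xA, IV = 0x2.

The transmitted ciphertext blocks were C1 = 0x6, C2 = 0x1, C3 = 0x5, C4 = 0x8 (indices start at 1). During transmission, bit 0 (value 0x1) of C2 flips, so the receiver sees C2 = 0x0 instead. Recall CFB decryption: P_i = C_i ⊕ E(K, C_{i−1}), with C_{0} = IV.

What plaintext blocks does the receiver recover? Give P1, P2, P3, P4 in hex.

Only C2 changed, to 0x0. In CFB, a change in C_i flips the same bit in P_i and garbles P_{i+1}. Decrypting the received ciphertext:
P1: E(K, 0x2) = 0xC; 0x6 ⊕ 0xC = 0xA.
P2: E(K, 0x6) = 0x0; 0x0 ⊕ 0x0 = 0x0.
P3: E(K, 0x0) = 0xA; 0x5 ⊕ 0xA = 0xF.
P4: E(K, 0x5) = 0xF; 0x8 ⊕ 0xF = 0x7.
Blocks that differ from the original plaintext: P2, P3.

P1 = 0xA, P2 = 0x0, P3 = 0xF, P4 = 0x7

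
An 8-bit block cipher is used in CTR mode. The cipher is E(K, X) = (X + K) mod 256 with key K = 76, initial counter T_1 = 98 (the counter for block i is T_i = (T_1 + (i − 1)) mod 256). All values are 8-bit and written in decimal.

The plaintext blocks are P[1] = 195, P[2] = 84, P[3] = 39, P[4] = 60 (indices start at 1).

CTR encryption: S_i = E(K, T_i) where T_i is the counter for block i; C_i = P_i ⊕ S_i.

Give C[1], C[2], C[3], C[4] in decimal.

C[1] = 109, C[2] = 251, C[3] = 151, C[4] = 141

C[1]: T = 98, S = E(K, T) = 174; 195 ⊕ 174 = 109.
C[2]: T = 99, S = E(K, T) = 175; 84 ⊕ 175 = 251.
C[3]: T = 100, S = E(K, T) = 176; 39 ⊕ 176 = 151.
C[4]: T = 101, S = E(K, T) = 177; 60 ⊕ 177 = 141.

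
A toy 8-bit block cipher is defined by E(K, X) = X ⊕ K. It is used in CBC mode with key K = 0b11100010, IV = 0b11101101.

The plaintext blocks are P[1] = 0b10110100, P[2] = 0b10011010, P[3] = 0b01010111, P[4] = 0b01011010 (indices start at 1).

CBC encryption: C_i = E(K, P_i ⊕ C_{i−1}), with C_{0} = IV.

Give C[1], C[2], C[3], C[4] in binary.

C[1] = 0b10111011, C[2] = 0b11000011, C[3] = 0b01110110, C[4] = 0b11001110

C[1]: P[1] ⊕ 0b11101101 = 0b01011001; E(K, 0b01011001) = 0b10111011.
C[2]: P[2] ⊕ 0b10111011 = 0b00100001; E(K, 0b00100001) = 0b11000011.
C[3]: P[3] ⊕ 0b11000011 = 0b10010100; E(K, 0b10010100) = 0b01110110.
C[4]: P[4] ⊕ 0b01110110 = 0b00101100; E(K, 0b00101100) = 0b11001110.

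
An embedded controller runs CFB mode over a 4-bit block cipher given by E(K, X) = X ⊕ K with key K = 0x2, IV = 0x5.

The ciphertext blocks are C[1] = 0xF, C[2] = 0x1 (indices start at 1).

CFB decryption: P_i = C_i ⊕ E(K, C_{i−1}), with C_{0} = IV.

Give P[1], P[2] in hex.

P[1] = 0x8, P[2] = 0xC

P[1]: E(K, 0x5) = 0x7; 0xF ⊕ 0x7 = 0x8.
P[2]: E(K, 0xF) = 0xD; 0x1 ⊕ 0xD = 0xC.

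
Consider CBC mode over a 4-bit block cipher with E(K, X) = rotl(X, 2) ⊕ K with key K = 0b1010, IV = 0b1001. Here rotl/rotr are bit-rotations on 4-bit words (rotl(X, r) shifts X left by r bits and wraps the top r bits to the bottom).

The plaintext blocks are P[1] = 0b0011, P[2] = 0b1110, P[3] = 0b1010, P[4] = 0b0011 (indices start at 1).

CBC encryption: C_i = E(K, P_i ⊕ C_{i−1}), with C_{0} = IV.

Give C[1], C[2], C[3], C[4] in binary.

C[1]: P[1] ⊕ 0b1001 = 0b1010; E(K, 0b1010) = 0b0000.
C[2]: P[2] ⊕ 0b0000 = 0b1110; E(K, 0b1110) = 0b0001.
C[3]: P[3] ⊕ 0b0001 = 0b1011; E(K, 0b1011) = 0b0100.
C[4]: P[4] ⊕ 0b0100 = 0b0111; E(K, 0b0111) = 0b0111.

C[1] = 0b0000, C[2] = 0b0001, C[3] = 0b0100, C[4] = 0b0111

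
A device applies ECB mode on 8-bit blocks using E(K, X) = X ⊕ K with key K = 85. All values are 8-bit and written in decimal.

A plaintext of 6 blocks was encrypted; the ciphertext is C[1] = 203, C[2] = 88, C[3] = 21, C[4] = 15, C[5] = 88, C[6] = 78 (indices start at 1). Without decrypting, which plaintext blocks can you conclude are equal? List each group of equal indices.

P[2] = P[5]

ECB encrypts each block independently with the same key, so equal ciphertext blocks imply equal plaintext blocks.
C[2] = C[5] = 88, so P[2] = P[5].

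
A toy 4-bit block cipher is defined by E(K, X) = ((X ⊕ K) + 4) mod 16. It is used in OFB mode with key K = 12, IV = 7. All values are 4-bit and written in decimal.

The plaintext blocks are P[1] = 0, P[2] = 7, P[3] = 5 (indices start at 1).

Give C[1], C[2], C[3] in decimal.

C[1] = 15, C[2] = 0, C[3] = 10

OFB encryption: S_i = E(K, S_{i−1}) with S_{0} = IV; C_i = P_i ⊕ S_i.
C[1]: S = E(K, 7) = 15; 0 ⊕ 15 = 15.
C[2]: S = E(K, 15) = 7; 7 ⊕ 7 = 0.
C[3]: S = E(K, 7) = 15; 5 ⊕ 15 = 10.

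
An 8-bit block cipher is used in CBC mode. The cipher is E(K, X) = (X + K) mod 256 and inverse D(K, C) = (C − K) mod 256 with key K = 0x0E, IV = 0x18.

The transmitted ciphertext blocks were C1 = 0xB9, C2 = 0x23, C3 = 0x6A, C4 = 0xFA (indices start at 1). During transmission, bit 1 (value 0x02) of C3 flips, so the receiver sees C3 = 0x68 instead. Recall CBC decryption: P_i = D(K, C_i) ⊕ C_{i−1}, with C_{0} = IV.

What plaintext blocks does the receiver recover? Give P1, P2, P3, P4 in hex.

Only C3 changed, to 0x68. In CBC, a change in C_i garbles P_i and flips the same bit in P_{i+1}. Decrypting the received ciphertext:
P1: D(K, 0xB9) = 0xAB; 0xAB ⊕ 0x18 = 0xB3.
P2: D(K, 0x23) = 0x15; 0x15 ⊕ 0xB9 = 0xAC.
P3: D(K, 0x68) = 0x5A; 0x5A ⊕ 0x23 = 0x79.
P4: D(K, 0xFA) = 0xEC; 0xEC ⊕ 0x68 = 0x84.
Blocks that differ from the original plaintext: P3, P4.

P1 = 0xB3, P2 = 0xAC, P3 = 0x79, P4 = 0x84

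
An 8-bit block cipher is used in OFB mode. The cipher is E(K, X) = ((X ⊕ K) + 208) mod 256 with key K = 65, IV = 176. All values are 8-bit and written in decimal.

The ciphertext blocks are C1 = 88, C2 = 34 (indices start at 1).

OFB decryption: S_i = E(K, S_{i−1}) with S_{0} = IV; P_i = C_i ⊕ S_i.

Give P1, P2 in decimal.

P1 = 153, P2 = 114

P1: S = E(K, 176) = 193; 88 ⊕ 193 = 153.
P2: S = E(K, 193) = 80; 34 ⊕ 80 = 114.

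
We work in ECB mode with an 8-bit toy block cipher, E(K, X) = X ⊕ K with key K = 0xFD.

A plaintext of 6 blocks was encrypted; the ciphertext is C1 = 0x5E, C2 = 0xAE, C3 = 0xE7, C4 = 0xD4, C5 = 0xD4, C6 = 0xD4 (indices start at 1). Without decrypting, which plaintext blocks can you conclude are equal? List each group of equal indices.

P4 = P5 = P6

ECB encrypts each block independently with the same key, so equal ciphertext blocks imply equal plaintext blocks.
C4 = C5 = C6 = 0xD4, so P4 = P5 = P6.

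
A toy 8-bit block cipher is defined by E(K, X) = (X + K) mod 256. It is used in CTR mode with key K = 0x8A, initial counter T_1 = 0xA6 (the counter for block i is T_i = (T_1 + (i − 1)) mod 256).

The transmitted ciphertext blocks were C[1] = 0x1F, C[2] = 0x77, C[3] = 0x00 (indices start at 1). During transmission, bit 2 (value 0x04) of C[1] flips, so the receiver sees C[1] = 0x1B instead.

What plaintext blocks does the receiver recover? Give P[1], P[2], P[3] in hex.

CTR decryption: S_i = E(K, T_i) where T_i is the counter for block i; P_i = C_i ⊕ S_i.
Only C[1] changed, to 0x1B. In CTR, a change in C_i flips the same bit in P_i only; the keystream is unaffected. Decrypting the received ciphertext:
P[1]: T = 0xA6, S = E(K, T) = 0x30; 0x1B ⊕ 0x30 = 0x2B.
P[2]: T = 0xA7, S = E(K, T) = 0x31; 0x77 ⊕ 0x31 = 0x46.
P[3]: T = 0xA8, S = E(K, T) = 0x32; 0x00 ⊕ 0x32 = 0x32.
Blocks that differ from the original plaintext: P[1].

P[1] = 0x2B, P[2] = 0x46, P[3] = 0x32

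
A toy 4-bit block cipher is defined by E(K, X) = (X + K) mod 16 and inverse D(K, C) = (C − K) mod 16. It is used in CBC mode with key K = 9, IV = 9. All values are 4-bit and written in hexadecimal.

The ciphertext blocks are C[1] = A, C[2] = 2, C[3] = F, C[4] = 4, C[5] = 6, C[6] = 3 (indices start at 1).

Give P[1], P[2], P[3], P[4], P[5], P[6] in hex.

CBC decryption: P_i = D(K, C_i) ⊕ C_{i−1}, with C_{0} = IV.
P[1]: D(K, A) = 1; 1 ⊕ 9 = 8.
P[2]: D(K, 2) = 9; 9 ⊕ A = 3.
P[3]: D(K, F) = 6; 6 ⊕ 2 = 4.
P[4]: D(K, 4) = B; B ⊕ F = 4.
P[5]: D(K, 6) = D; D ⊕ 4 = 9.
P[6]: D(K, 3) = A; A ⊕ 6 = C.

P[1] = 8, P[2] = 3, P[3] = 4, P[4] = 4, P[5] = 9, P[6] = C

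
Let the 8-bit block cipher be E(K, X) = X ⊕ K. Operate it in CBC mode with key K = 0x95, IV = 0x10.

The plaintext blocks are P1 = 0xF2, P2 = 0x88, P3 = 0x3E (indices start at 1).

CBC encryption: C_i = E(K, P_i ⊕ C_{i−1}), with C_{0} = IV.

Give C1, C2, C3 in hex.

C1: P1 ⊕ 0x10 = 0xE2; E(K, 0xE2) = 0x77.
C2: P2 ⊕ 0x77 = 0xFF; E(K, 0xFF) = 0x6A.
C3: P3 ⊕ 0x6A = 0x54; E(K, 0x54) = 0xC1.

C1 = 0x77, C2 = 0x6A, C3 = 0xC1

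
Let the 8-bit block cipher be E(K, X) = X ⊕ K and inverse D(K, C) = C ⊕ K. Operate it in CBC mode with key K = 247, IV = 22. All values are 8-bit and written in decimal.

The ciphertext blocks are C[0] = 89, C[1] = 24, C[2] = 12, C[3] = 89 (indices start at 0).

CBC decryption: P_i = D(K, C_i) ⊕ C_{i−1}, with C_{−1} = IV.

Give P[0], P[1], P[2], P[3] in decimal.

P[0]: D(K, 89) = 174; 174 ⊕ 22 = 184.
P[1]: D(K, 24) = 239; 239 ⊕ 89 = 182.
P[2]: D(K, 12) = 251; 251 ⊕ 24 = 227.
P[3]: D(K, 89) = 174; 174 ⊕ 12 = 162.

P[0] = 184, P[1] = 182, P[2] = 227, P[3] = 162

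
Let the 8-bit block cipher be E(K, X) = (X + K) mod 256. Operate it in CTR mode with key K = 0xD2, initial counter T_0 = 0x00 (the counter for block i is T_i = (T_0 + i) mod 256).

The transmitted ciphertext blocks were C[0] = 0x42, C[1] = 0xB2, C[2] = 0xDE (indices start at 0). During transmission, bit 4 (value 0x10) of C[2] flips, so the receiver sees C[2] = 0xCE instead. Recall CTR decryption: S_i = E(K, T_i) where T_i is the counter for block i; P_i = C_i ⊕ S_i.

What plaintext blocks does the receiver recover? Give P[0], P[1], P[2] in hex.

Only C[2] changed, to 0xCE. In CTR, a change in C_i flips the same bit in P_i only; the keystream is unaffected. Decrypting the received ciphertext:
P[0]: T = 0x00, S = E(K, T) = 0xD2; 0x42 ⊕ 0xD2 = 0x90.
P[1]: T = 0x01, S = E(K, T) = 0xD3; 0xB2 ⊕ 0xD3 = 0x61.
P[2]: T = 0x02, S = E(K, T) = 0xD4; 0xCE ⊕ 0xD4 = 0x1A.
Blocks that differ from the original plaintext: P[2].

P[0] = 0x90, P[1] = 0x61, P[2] = 0x1A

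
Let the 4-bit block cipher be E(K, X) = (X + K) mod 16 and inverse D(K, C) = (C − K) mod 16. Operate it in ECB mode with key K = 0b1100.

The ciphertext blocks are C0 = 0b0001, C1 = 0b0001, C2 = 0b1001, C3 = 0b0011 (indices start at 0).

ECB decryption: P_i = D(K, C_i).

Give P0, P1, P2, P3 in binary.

P0 = 0b0101, P1 = 0b0101, P2 = 0b1101, P3 = 0b0111

P0: D(K, 0b0001) = 0b0101.
P1: D(K, 0b0001) = 0b0101.
P2: D(K, 0b1001) = 0b1101.
P3: D(K, 0b0011) = 0b0111.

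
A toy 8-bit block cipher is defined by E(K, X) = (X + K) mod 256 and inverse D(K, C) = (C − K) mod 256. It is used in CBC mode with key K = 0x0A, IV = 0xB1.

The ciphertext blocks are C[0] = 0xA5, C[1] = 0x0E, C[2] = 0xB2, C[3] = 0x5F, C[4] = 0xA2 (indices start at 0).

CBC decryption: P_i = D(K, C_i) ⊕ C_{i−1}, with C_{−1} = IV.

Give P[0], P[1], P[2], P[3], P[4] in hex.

P[0]: D(K, 0xA5) = 0x9B; 0x9B ⊕ 0xB1 = 0x2A.
P[1]: D(K, 0x0E) = 0x04; 0x04 ⊕ 0xA5 = 0xA1.
P[2]: D(K, 0xB2) = 0xA8; 0xA8 ⊕ 0x0E = 0xA6.
P[3]: D(K, 0x5F) = 0x55; 0x55 ⊕ 0xB2 = 0xE7.
P[4]: D(K, 0xA2) = 0x98; 0x98 ⊕ 0x5F = 0xC7.

P[0] = 0x2A, P[1] = 0xA1, P[2] = 0xA6, P[3] = 0xE7, P[4] = 0xC7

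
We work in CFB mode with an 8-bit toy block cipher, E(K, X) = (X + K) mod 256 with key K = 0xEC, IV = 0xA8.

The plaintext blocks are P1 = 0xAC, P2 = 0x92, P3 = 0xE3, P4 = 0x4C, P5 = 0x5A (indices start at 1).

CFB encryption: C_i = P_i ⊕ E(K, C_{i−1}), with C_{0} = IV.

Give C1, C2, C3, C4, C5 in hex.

C1: E(K, 0xA8) = 0x94; 0xAC ⊕ 0x94 = 0x38.
C2: E(K, 0x38) = 0x24; 0x92 ⊕ 0x24 = 0xB6.
C3: E(K, 0xB6) = 0xA2; 0xE3 ⊕ 0xA2 = 0x41.
C4: E(K, 0x41) = 0x2D; 0x4C ⊕ 0x2D = 0x61.
C5: E(K, 0x61) = 0x4D; 0x5A ⊕ 0x4D = 0x17.

C1 = 0x38, C2 = 0xB6, C3 = 0x41, C4 = 0x61, C5 = 0x17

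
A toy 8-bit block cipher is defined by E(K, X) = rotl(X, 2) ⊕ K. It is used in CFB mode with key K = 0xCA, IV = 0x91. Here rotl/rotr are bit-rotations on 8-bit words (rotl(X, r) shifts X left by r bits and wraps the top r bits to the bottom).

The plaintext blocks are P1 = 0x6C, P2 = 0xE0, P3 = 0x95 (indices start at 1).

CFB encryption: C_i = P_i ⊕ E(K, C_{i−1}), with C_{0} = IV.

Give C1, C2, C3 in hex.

C1: E(K, 0x91) = 0x8C; 0x6C ⊕ 0x8C = 0xE0.
C2: E(K, 0xE0) = 0x49; 0xE0 ⊕ 0x49 = 0xA9.
C3: E(K, 0xA9) = 0x6C; 0x95 ⊕ 0x6C = 0xF9.

C1 = 0xE0, C2 = 0xA9, C3 = 0xF9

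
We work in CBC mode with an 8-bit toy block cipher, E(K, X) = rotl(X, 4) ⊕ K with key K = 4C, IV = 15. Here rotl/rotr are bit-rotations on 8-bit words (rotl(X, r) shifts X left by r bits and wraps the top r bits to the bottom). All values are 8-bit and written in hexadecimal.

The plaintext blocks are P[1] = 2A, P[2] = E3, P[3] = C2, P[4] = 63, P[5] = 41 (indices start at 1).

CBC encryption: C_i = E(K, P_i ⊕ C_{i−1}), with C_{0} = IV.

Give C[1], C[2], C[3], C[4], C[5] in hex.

C[1]: P[1] ⊕ 15 = 3F; E(K, 3F) = BF.
C[2]: P[2] ⊕ BF = 5C; E(K, 5C) = 89.
C[3]: P[3] ⊕ 89 = 4B; E(K, 4B) = F8.
C[4]: P[4] ⊕ F8 = 9B; E(K, 9B) = F5.
C[5]: P[5] ⊕ F5 = B4; E(K, B4) = 07.

C[1] = BF, C[2] = 89, C[3] = F8, C[4] = F5, C[5] = 07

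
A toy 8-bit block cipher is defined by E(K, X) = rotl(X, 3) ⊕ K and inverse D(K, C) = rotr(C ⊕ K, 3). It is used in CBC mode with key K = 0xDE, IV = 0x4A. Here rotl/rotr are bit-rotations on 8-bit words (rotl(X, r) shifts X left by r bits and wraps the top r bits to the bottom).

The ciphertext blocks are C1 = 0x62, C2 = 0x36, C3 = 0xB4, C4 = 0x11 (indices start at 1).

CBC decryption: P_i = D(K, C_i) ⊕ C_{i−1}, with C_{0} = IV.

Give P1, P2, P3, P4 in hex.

P1 = 0xDD, P2 = 0x7F, P3 = 0x7B, P4 = 0x4D

P1: D(K, 0x62) = 0x97; 0x97 ⊕ 0x4A = 0xDD.
P2: D(K, 0x36) = 0x1D; 0x1D ⊕ 0x62 = 0x7F.
P3: D(K, 0xB4) = 0x4D; 0x4D ⊕ 0x36 = 0x7B.
P4: D(K, 0x11) = 0xF9; 0xF9 ⊕ 0xB4 = 0x4D.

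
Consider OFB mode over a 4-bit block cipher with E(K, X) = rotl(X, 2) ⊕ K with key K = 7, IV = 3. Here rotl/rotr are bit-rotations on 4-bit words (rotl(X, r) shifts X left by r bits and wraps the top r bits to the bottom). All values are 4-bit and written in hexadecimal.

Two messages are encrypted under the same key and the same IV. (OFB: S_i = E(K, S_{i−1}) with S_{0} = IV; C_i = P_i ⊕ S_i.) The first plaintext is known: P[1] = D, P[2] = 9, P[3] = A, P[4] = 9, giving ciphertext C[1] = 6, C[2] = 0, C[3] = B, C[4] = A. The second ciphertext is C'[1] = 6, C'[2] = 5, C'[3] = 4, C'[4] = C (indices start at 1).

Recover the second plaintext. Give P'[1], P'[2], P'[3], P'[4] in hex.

P'[1] = D, P'[2] = C, P'[3] = 5, P'[4] = F

In OFB with a reused IV, both messages share the same keystream S_i, so C_i ⊕ C'_i = P_i ⊕ P'_i and thus P'_i = P_i ⊕ C_i ⊕ C'_i.
P'[1]: D ⊕ 6 ⊕ 6 = D.
P'[2]: 9 ⊕ 0 ⊕ 5 = C.
P'[3]: A ⊕ B ⊕ 4 = 5.
P'[4]: 9 ⊕ A ⊕ C = F.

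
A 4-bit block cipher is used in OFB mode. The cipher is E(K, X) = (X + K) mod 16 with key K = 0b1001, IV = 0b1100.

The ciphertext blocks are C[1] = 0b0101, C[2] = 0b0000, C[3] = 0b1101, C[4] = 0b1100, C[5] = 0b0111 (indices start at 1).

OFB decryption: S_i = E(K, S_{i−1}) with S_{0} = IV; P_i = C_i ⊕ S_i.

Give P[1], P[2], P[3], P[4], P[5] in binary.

P[1]: S = E(K, 0b1100) = 0b0101; 0b0101 ⊕ 0b0101 = 0b0000.
P[2]: S = E(K, 0b0101) = 0b1110; 0b0000 ⊕ 0b1110 = 0b1110.
P[3]: S = E(K, 0b1110) = 0b0111; 0b1101 ⊕ 0b0111 = 0b1010.
P[4]: S = E(K, 0b0111) = 0b0000; 0b1100 ⊕ 0b0000 = 0b1100.
P[5]: S = E(K, 0b0000) = 0b1001; 0b0111 ⊕ 0b1001 = 0b1110.

P[1] = 0b0000, P[2] = 0b1110, P[3] = 0b1010, P[4] = 0b1100, P[5] = 0b1110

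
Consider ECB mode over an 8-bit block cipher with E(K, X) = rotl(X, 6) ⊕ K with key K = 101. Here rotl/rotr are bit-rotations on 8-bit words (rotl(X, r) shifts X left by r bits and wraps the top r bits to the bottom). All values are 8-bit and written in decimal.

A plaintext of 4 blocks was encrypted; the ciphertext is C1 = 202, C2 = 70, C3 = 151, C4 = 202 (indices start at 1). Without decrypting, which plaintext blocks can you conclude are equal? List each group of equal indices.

P1 = P4

ECB encrypts each block independently with the same key, so equal ciphertext blocks imply equal plaintext blocks.
C1 = C4 = 202, so P1 = P4.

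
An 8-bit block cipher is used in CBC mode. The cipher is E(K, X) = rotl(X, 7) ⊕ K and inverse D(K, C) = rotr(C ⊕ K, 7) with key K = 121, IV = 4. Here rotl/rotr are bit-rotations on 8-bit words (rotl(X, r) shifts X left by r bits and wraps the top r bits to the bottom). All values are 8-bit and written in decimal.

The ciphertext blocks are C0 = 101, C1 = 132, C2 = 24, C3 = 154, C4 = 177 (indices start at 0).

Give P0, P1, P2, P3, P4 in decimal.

CBC decryption: P_i = D(K, C_i) ⊕ C_{i−1}, with C_{−1} = IV.
P0: D(K, 101) = 56; 56 ⊕ 4 = 60.
P1: D(K, 132) = 251; 251 ⊕ 101 = 158.
P2: D(K, 24) = 194; 194 ⊕ 132 = 70.
P3: D(K, 154) = 199; 199 ⊕ 24 = 223.
P4: D(K, 177) = 145; 145 ⊕ 154 = 11.

P0 = 60, P1 = 158, P2 = 70, P3 = 223, P4 = 11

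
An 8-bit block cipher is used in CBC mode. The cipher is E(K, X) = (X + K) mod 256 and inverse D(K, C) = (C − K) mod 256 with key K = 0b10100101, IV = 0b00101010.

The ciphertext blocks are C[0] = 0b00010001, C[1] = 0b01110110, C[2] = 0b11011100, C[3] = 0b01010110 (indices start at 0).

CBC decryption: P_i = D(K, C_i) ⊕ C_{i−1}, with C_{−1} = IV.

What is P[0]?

P[0] = 0b01000110

P[0]: D(K, 0b00010001) = 0b01101100; 0b01101100 ⊕ 0b00101010 = 0b01000110.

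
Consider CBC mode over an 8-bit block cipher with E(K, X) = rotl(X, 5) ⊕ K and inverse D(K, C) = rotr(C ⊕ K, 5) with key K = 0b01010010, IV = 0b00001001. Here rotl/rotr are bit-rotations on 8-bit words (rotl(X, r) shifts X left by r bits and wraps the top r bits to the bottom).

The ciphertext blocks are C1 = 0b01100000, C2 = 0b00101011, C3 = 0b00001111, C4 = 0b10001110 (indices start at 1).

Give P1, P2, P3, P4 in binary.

CBC decryption: P_i = D(K, C_i) ⊕ C_{i−1}, with C_{0} = IV.
P1: D(K, 0b01100000) = 0b10010001; 0b10010001 ⊕ 0b00001001 = 0b10011000.
P2: D(K, 0b00101011) = 0b11001011; 0b11001011 ⊕ 0b01100000 = 0b10101011.
P3: D(K, 0b00001111) = 0b11101010; 0b11101010 ⊕ 0b00101011 = 0b11000001.
P4: D(K, 0b10001110) = 0b11100110; 0b11100110 ⊕ 0b00001111 = 0b11101001.

P1 = 0b10011000, P2 = 0b10101011, P3 = 0b11000001, P4 = 0b11101001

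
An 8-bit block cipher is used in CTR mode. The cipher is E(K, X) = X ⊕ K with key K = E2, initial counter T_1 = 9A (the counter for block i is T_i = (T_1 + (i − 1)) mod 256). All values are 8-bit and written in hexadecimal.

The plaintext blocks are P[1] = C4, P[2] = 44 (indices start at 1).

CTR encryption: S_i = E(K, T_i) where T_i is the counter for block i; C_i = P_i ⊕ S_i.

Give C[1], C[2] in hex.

C[1]: T = 9A, S = E(K, T) = 78; C4 ⊕ 78 = BC.
C[2]: T = 9B, S = E(K, T) = 79; 44 ⊕ 79 = 3D.

C[1] = BC, C[2] = 3D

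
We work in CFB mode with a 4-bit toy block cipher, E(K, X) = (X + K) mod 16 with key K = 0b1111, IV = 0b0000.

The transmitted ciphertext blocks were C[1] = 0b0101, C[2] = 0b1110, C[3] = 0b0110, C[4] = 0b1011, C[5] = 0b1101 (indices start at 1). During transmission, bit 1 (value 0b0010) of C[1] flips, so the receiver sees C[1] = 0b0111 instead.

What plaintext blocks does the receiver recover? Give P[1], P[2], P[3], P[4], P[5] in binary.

CFB decryption: P_i = C_i ⊕ E(K, C_{i−1}), with C_{0} = IV.
Only C[1] changed, to 0b0111. In CFB, a change in C_i flips the same bit in P_i and garbles P_{i+1}. Decrypting the received ciphertext:
P[1]: E(K, 0b0000) = 0b1111; 0b0111 ⊕ 0b1111 = 0b1000.
P[2]: E(K, 0b0111) = 0b0110; 0b1110 ⊕ 0b0110 = 0b1000.
P[3]: E(K, 0b1110) = 0b1101; 0b0110 ⊕ 0b1101 = 0b1011.
P[4]: E(K, 0b0110) = 0b0101; 0b1011 ⊕ 0b0101 = 0b1110.
P[5]: E(K, 0b1011) = 0b1010; 0b1101 ⊕ 0b1010 = 0b0111.
Blocks that differ from the original plaintext: P[1], P[2].

P[1] = 0b1000, P[2] = 0b1000, P[3] = 0b1011, P[4] = 0b1110, P[5] = 0b0111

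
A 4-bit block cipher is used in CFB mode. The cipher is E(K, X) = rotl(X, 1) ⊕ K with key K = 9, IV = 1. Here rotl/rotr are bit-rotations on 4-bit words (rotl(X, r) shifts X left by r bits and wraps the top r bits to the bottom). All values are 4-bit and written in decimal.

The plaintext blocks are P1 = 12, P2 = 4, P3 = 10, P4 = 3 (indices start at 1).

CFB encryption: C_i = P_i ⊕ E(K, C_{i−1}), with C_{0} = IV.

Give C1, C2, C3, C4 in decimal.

C1: E(K, 1) = 11; 12 ⊕ 11 = 7.
C2: E(K, 7) = 7; 4 ⊕ 7 = 3.
C3: E(K, 3) = 15; 10 ⊕ 15 = 5.
C4: E(K, 5) = 3; 3 ⊕ 3 = 0.

C1 = 7, C2 = 3, C3 = 5, C4 = 0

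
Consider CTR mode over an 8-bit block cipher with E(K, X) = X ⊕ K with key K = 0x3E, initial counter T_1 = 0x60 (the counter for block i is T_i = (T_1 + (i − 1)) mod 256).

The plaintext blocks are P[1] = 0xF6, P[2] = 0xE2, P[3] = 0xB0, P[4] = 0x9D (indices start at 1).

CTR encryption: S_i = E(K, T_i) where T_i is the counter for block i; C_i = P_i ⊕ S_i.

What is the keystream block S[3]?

0x5C

C[1]: T = 0x60, S = E(K, T) = 0x5E; 0xF6 ⊕ 0x5E = 0xA8.
C[2]: T = 0x61, S = E(K, T) = 0x5F; 0xE2 ⊕ 0x5F = 0xBD.
C[3]: T = 0x62, S = E(K, T) = 0x5C; 0xB0 ⊕ 0x5C = 0xEC.
So S[3] = 0x5C.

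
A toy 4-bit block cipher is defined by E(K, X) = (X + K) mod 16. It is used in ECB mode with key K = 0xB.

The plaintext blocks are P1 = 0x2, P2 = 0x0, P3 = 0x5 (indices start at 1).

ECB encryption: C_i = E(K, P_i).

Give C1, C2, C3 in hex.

C1 = 0xD, C2 = 0xB, C3 = 0x0

C1: E(K, 0x2) = 0xD.
C2: E(K, 0x0) = 0xB.
C3: E(K, 0x5) = 0x0.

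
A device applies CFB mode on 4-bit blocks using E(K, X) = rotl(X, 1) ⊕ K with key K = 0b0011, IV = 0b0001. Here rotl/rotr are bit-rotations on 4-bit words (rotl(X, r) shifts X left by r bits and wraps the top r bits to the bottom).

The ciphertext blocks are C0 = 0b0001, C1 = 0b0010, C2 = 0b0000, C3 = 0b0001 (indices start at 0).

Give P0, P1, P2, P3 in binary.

P0 = 0b0000, P1 = 0b0011, P2 = 0b0111, P3 = 0b0010

CFB decryption: P_i = C_i ⊕ E(K, C_{i−1}), with C_{−1} = IV.
P0: E(K, 0b0001) = 0b0001; 0b0001 ⊕ 0b0001 = 0b0000.
P1: E(K, 0b0001) = 0b0001; 0b0010 ⊕ 0b0001 = 0b0011.
P2: E(K, 0b0010) = 0b0111; 0b0000 ⊕ 0b0111 = 0b0111.
P3: E(K, 0b0000) = 0b0011; 0b0001 ⊕ 0b0011 = 0b0010.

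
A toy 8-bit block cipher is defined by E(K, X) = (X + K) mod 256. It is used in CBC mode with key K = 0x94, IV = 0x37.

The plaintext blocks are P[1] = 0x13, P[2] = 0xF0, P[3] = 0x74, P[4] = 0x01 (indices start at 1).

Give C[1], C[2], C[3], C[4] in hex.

C[1] = 0xB8, C[2] = 0xDC, C[3] = 0x3C, C[4] = 0xD1

CBC encryption: C_i = E(K, P_i ⊕ C_{i−1}), with C_{0} = IV.
C[1]: P[1] ⊕ 0x37 = 0x24; E(K, 0x24) = 0xB8.
C[2]: P[2] ⊕ 0xB8 = 0x48; E(K, 0x48) = 0xDC.
C[3]: P[3] ⊕ 0xDC = 0xA8; E(K, 0xA8) = 0x3C.
C[4]: P[4] ⊕ 0x3C = 0x3D; E(K, 0x3D) = 0xD1.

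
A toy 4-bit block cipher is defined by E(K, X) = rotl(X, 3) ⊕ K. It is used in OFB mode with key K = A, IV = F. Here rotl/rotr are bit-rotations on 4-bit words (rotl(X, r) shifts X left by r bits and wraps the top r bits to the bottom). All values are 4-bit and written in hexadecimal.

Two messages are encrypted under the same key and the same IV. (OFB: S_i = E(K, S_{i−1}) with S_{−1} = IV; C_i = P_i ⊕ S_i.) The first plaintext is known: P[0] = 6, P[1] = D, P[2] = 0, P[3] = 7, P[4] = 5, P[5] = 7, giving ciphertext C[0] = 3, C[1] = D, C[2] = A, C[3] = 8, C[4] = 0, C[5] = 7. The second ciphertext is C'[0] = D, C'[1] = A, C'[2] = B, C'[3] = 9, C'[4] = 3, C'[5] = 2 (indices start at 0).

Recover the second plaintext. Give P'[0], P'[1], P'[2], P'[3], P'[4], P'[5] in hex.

In OFB with a reused IV, both messages share the same keystream S_i, so C_i ⊕ C'_i = P_i ⊕ P'_i and thus P'_i = P_i ⊕ C_i ⊕ C'_i.
P'[0]: 6 ⊕ 3 ⊕ D = 8.
P'[1]: D ⊕ D ⊕ A = A.
P'[2]: 0 ⊕ A ⊕ B = 1.
P'[3]: 7 ⊕ 8 ⊕ 9 = 6.
P'[4]: 5 ⊕ 0 ⊕ 3 = 6.
P'[5]: 7 ⊕ 7 ⊕ 2 = 2.

P'[0] = 8, P'[1] = A, P'[2] = 1, P'[3] = 6, P'[4] = 6, P'[5] = 2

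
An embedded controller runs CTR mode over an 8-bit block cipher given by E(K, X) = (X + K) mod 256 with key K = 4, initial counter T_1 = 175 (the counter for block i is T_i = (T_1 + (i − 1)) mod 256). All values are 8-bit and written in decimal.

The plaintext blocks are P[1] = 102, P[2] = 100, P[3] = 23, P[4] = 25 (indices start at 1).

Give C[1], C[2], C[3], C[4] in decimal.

C[1] = 213, C[2] = 208, C[3] = 162, C[4] = 175

CTR encryption: S_i = E(K, T_i) where T_i is the counter for block i; C_i = P_i ⊕ S_i.
C[1]: T = 175, S = E(K, T) = 179; 102 ⊕ 179 = 213.
C[2]: T = 176, S = E(K, T) = 180; 100 ⊕ 180 = 208.
C[3]: T = 177, S = E(K, T) = 181; 23 ⊕ 181 = 162.
C[4]: T = 178, S = E(K, T) = 182; 25 ⊕ 182 = 175.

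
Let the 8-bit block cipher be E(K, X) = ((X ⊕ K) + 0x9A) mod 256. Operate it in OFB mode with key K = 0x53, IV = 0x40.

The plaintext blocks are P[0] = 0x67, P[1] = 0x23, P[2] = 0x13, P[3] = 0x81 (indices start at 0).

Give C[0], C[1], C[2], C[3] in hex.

C[0] = 0xCA, C[1] = 0xBB, C[2] = 0x76, C[3] = 0x51

OFB encryption: S_i = E(K, S_{i−1}) with S_{−1} = IV; C_i = P_i ⊕ S_i.
C[0]: S = E(K, 0x40) = 0xAD; 0x67 ⊕ 0xAD = 0xCA.
C[1]: S = E(K, 0xAD) = 0x98; 0x23 ⊕ 0x98 = 0xBB.
C[2]: S = E(K, 0x98) = 0x65; 0x13 ⊕ 0x65 = 0x76.
C[3]: S = E(K, 0x65) = 0xD0; 0x81 ⊕ 0xD0 = 0x51.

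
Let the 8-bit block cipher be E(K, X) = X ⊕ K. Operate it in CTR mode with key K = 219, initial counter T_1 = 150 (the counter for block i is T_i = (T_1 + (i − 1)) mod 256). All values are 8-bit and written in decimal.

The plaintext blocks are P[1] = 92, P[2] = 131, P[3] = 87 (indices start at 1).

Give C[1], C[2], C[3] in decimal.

C[1] = 17, C[2] = 207, C[3] = 20

CTR encryption: S_i = E(K, T_i) where T_i is the counter for block i; C_i = P_i ⊕ S_i.
C[1]: T = 150, S = E(K, T) = 77; 92 ⊕ 77 = 17.
C[2]: T = 151, S = E(K, T) = 76; 131 ⊕ 76 = 207.
C[3]: T = 152, S = E(K, T) = 67; 87 ⊕ 67 = 20.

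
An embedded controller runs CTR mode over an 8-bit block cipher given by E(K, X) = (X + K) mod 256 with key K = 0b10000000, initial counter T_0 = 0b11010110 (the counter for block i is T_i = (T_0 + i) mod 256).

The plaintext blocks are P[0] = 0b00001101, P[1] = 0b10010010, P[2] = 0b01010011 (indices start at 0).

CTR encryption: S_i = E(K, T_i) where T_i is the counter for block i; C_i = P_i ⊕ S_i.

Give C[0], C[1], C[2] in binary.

C[0]: T = 0b11010110, S = E(K, T) = 0b01010110; 0b00001101 ⊕ 0b01010110 = 0b01011011.
C[1]: T = 0b11010111, S = E(K, T) = 0b01010111; 0b10010010 ⊕ 0b01010111 = 0b11000101.
C[2]: T = 0b11011000, S = E(K, T) = 0b01011000; 0b01010011 ⊕ 0b01011000 = 0b00001011.

C[0] = 0b01011011, C[1] = 0b11000101, C[2] = 0b00001011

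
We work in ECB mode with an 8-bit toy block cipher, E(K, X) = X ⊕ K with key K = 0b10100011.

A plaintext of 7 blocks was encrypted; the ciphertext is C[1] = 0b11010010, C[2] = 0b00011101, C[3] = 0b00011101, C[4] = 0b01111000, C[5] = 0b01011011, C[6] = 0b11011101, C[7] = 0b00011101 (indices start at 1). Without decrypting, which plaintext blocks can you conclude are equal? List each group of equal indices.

P[2] = P[3] = P[7]

ECB encrypts each block independently with the same key, so equal ciphertext blocks imply equal plaintext blocks.
C[2] = C[3] = C[7] = 0b00011101, so P[2] = P[3] = P[7].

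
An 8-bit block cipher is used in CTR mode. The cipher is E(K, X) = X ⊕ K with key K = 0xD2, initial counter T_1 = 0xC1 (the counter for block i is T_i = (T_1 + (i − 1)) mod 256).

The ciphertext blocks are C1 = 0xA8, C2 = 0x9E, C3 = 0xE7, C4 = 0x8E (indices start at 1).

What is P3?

P3 = 0xF6

CTR decryption: S_i = E(K, T_i) where T_i is the counter for block i; P_i = C_i ⊕ S_i.
P3: T = 0xC3, S = E(K, T) = 0x11; 0xE7 ⊕ 0x11 = 0xF6.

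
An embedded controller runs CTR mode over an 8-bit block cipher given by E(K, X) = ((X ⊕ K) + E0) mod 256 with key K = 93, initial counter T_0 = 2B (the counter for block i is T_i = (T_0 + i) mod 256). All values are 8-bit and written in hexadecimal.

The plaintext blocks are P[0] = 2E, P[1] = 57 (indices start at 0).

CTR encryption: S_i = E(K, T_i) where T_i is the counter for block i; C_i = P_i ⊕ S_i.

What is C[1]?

C[1] = C8

C[0]: T = 2B, S = E(K, T) = 98; 2E ⊕ 98 = B6.
C[1]: T = 2C, S = E(K, T) = 9F; 57 ⊕ 9F = C8.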